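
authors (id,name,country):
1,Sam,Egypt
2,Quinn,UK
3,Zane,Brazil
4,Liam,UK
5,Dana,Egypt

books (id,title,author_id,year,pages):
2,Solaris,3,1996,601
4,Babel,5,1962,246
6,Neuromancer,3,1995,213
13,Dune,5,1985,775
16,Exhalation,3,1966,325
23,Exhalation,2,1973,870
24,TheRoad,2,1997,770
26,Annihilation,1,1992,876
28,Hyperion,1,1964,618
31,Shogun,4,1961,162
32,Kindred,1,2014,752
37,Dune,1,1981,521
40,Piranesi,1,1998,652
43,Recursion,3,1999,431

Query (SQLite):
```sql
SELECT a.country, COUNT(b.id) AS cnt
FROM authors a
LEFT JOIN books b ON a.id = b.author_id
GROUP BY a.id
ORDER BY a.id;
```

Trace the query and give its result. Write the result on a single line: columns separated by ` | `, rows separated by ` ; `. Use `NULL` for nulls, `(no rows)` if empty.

Egypt | 5 ; UK | 2 ; Brazil | 4 ; UK | 1 ; Egypt | 2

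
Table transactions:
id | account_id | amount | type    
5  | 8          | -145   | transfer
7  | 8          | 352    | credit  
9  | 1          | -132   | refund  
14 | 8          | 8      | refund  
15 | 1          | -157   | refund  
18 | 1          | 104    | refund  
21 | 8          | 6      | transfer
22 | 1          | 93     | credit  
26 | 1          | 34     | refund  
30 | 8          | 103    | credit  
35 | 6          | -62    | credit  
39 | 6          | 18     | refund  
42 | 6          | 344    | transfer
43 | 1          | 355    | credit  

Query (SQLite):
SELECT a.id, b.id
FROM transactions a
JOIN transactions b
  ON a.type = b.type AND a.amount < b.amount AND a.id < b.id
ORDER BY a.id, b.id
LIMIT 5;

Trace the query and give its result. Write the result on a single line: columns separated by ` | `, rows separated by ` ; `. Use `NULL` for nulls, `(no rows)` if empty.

Pairs (a,b) with same type, a.amount < b.amount, a.id < b.id.
type groups: credit:{7,22,30,35,43} refund:{9,14,15,18,26,39} transfer:{5,21,42}
Ordered by (a.id, b.id); first 5.

5 | 21 ; 5 | 42 ; 7 | 43 ; 9 | 14 ; 9 | 18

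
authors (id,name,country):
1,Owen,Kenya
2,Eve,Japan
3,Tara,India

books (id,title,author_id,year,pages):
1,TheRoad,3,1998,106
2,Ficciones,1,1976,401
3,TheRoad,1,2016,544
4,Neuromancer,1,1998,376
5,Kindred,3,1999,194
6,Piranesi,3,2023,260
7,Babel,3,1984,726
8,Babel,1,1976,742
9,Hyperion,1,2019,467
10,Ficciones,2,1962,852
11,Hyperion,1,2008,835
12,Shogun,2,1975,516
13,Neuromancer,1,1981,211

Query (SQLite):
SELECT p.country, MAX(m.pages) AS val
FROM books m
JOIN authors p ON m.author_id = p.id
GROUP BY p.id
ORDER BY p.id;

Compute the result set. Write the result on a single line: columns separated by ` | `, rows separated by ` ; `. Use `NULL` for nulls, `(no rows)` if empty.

Kenya | 835 ; Japan | 852 ; India | 726

Join each books row to its authors via author_id.
Group joined rows by authors.id; compute MAX(m.pages) per group.
  1: ids {2, 3, 4, 8, 9, 11, 13} → MAX(m.pages)=835
  2: ids {10, 12} → MAX(m.pages)=852
  3: ids {1, 5, 6, 7} → MAX(m.pages)=726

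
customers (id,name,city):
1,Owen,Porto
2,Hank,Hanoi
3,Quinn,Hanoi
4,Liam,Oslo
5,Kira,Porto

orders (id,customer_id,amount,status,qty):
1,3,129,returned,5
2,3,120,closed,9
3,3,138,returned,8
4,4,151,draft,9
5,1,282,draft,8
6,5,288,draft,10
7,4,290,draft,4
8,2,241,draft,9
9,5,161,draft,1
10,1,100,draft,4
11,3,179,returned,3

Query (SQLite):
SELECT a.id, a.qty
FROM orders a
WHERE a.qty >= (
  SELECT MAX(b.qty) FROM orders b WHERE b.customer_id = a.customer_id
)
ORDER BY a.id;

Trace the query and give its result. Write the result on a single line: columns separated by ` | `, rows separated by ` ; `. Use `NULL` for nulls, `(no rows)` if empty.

2 | 9 ; 4 | 9 ; 5 | 8 ; 6 | 10 ; 8 | 9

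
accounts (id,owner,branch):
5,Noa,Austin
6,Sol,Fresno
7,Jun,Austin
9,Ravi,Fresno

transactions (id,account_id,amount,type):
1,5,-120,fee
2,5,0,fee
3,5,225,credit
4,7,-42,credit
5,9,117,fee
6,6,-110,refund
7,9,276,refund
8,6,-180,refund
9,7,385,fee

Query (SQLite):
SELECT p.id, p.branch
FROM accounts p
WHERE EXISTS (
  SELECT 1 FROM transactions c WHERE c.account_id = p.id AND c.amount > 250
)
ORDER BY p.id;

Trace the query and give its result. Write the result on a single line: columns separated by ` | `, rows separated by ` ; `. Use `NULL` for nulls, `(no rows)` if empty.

7 | Austin ; 9 | Fresno

For each accounts row, check whether any transactions with matching account_id has amount > 250.
Keep rows where that is true.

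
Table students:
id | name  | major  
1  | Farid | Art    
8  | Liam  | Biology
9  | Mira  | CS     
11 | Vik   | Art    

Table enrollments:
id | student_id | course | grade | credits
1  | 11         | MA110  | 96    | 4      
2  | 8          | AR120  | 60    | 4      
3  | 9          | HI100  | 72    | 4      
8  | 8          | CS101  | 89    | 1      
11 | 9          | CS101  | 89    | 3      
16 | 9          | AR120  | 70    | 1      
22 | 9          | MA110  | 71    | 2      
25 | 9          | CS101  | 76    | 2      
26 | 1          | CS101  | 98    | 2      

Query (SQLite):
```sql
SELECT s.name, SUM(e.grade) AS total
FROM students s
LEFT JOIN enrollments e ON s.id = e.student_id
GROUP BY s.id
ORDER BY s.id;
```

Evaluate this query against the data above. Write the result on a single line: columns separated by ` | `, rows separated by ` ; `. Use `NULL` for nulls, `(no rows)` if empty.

Farid | 98 ; Liam | 149 ; Mira | 378 ; Vik | 96

LEFT JOIN keeps every students row; unmatched ones get NULL for enrollments columns.
Group by students.id and compute SUM(e.grade). SUM over an all-NULL group is NULL.
  1: ids {26} → SUM(e.grade)=98
  8: ids {2, 8} → SUM(e.grade)=149
  9: ids {3, 11, 16, 22, 25} → SUM(e.grade)=378
  11: ids {1} → SUM(e.grade)=96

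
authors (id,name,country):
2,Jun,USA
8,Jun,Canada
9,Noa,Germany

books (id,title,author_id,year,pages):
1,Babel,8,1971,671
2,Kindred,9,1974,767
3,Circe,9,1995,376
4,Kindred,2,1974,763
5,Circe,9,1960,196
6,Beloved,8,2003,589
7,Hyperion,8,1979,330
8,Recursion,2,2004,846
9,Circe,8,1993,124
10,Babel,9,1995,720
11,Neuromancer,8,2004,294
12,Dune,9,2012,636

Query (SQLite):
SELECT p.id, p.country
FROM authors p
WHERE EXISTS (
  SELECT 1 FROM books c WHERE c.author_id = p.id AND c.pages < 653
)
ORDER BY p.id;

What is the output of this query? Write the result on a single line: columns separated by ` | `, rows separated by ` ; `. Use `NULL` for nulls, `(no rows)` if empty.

8 | Canada ; 9 | Germany

For each authors row, check whether any books with matching author_id has pages < 653.
Keep rows where that is true.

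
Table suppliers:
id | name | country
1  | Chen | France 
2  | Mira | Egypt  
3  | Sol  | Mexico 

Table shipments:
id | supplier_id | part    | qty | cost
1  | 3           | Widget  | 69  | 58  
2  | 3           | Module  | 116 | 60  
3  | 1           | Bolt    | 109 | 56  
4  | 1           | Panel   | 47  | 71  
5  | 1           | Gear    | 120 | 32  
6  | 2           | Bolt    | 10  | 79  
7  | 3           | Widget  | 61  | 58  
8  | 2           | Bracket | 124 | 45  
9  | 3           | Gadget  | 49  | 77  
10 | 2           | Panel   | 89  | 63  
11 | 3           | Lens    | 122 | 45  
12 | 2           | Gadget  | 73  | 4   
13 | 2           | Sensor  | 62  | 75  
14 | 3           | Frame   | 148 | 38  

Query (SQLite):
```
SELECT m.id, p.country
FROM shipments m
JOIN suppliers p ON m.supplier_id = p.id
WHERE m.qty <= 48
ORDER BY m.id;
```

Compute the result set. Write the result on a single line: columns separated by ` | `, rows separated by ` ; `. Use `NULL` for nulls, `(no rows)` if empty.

4 | France ; 6 | Egypt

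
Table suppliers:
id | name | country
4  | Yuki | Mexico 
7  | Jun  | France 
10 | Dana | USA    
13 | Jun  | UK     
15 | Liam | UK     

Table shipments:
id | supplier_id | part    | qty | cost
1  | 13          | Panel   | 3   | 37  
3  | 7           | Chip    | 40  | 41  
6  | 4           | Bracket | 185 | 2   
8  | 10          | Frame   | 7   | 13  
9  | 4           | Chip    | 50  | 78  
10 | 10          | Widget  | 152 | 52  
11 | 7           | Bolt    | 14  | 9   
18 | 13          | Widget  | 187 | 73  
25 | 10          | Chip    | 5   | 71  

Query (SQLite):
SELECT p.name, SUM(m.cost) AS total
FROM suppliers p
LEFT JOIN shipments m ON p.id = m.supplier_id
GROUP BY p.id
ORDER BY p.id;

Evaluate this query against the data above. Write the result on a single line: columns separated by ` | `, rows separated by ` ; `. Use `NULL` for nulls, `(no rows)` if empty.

LEFT JOIN keeps every suppliers row; unmatched ones get NULL for shipments columns.
Group by suppliers.id and compute SUM(m.cost). SUM over an all-NULL group is NULL.
  4: ids {6, 9} → SUM(m.cost)=80
  7: ids {3, 11} → SUM(m.cost)=50
  10: ids {8, 10, 25} → SUM(m.cost)=136
  13: ids {1, 18} → SUM(m.cost)=110
  15: ids {—} → SUM(m.cost)=NULL

Yuki | 80 ; Jun | 50 ; Dana | 136 ; Jun | 110 ; Liam | NULL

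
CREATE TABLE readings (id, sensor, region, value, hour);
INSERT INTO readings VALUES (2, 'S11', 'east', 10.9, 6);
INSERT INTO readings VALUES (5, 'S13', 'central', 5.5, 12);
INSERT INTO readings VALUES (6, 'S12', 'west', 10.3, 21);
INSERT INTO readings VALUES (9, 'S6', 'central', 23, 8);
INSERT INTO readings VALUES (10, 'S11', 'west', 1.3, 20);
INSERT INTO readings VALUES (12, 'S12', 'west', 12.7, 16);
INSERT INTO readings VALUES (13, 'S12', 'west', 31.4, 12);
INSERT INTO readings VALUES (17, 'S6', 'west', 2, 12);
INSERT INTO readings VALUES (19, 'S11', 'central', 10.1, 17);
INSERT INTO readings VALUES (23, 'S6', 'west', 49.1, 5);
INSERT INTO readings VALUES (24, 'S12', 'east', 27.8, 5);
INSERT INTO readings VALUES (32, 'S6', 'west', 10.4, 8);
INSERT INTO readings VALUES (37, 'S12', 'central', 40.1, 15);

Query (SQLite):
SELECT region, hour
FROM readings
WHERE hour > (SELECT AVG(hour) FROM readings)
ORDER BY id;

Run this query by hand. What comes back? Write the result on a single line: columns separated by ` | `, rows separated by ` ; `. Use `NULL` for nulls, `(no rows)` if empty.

west | 21 ; west | 20 ; west | 16 ; central | 17 ; central | 15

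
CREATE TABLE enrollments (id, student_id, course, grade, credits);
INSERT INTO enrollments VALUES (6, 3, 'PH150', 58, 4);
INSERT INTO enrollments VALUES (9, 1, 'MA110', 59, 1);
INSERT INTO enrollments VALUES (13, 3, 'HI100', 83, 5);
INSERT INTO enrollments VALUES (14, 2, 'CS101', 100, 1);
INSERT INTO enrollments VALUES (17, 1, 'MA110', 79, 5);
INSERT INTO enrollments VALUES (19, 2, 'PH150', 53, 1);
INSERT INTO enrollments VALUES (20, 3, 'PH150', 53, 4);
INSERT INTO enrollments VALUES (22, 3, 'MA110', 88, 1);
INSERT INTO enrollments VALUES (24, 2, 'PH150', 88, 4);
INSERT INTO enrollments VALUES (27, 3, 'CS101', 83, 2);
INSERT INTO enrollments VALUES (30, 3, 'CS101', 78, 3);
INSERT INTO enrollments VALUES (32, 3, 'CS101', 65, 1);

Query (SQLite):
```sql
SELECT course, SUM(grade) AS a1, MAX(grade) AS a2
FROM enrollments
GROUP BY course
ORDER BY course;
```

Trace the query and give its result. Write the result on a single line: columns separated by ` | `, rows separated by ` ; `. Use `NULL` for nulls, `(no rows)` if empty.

CS101 | 326 | 100 ; HI100 | 83 | 83 ; MA110 | 226 | 88 ; PH150 | 252 | 88

Group enrollments by course.
Per group compute: SUM(grade), MAX(grade).
  CS101: ids {14, 27, 30, 32} → SUM(grade)=326, MAX(grade)=100
  HI100: ids {13} → SUM(grade)=83, MAX(grade)=83
  MA110: ids {9, 17, 22} → SUM(grade)=226, MAX(grade)=88
  PH150: ids {6, 19, 20, 24} → SUM(grade)=252, MAX(grade)=88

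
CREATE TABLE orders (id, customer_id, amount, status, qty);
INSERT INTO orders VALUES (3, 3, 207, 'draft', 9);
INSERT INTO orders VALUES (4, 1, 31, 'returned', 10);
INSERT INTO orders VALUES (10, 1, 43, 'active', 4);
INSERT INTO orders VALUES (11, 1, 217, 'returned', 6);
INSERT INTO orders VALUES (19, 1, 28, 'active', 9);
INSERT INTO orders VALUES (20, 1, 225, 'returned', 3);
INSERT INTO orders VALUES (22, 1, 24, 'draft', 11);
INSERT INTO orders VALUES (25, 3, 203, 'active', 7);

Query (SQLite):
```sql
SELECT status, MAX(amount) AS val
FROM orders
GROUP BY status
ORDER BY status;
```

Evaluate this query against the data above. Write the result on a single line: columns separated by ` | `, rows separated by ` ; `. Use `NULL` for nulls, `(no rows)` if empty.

active | 203 ; draft | 207 ; returned | 225

Partition orders by status; compute MAX(amount) within each group.
  active: ids {10, 19, 25} → MAX(amount)=203
  draft: ids {3, 22} → MAX(amount)=207
  returned: ids {4, 11, 20} → MAX(amount)=225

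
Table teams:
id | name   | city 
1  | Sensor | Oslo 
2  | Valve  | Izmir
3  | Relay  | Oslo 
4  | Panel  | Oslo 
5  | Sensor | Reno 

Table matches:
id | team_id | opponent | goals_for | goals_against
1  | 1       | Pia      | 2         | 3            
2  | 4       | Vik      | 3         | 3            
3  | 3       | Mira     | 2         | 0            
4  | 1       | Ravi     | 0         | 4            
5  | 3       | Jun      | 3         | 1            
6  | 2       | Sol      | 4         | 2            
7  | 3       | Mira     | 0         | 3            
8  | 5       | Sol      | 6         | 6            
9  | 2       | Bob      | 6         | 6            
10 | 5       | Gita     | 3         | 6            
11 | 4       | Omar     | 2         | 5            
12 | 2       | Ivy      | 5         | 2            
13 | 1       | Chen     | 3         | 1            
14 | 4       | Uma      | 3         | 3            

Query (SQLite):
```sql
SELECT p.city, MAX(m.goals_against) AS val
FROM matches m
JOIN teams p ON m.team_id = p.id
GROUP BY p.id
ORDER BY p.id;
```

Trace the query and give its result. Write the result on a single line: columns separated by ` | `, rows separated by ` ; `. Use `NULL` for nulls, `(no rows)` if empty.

Oslo | 4 ; Izmir | 6 ; Oslo | 3 ; Oslo | 5 ; Reno | 6

Join each matches row to its teams via team_id.
Group joined rows by teams.id; compute MAX(m.goals_against) per group.
  1: ids {1, 4, 13} → MAX(m.goals_against)=4
  2: ids {6, 9, 12} → MAX(m.goals_against)=6
  3: ids {3, 5, 7} → MAX(m.goals_against)=3
  4: ids {2, 11, 14} → MAX(m.goals_against)=5
  5: ids {8, 10} → MAX(m.goals_against)=6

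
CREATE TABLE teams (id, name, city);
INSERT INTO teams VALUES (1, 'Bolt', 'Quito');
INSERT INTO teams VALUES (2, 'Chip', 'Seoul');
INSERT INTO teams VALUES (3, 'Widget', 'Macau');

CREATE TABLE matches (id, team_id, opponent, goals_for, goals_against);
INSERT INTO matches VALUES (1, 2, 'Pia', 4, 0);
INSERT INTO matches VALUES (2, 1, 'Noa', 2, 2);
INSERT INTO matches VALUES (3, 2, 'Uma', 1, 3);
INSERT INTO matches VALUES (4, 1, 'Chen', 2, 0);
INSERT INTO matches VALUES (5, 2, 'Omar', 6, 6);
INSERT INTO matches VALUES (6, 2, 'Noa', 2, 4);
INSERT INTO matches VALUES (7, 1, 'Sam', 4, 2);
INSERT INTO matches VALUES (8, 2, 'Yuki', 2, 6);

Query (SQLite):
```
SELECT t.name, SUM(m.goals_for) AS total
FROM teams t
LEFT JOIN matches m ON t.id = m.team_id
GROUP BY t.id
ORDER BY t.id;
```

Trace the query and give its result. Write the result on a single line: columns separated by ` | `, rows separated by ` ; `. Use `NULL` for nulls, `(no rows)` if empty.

LEFT JOIN keeps every teams row; unmatched ones get NULL for matches columns.
Group by teams.id and compute SUM(m.goals_for). SUM over an all-NULL group is NULL.
  1: ids {2, 4, 7} → SUM(m.goals_for)=8
  2: ids {1, 3, 5, 6, 8} → SUM(m.goals_for)=15
  3: ids {—} → SUM(m.goals_for)=NULL

Bolt | 8 ; Chip | 15 ; Widget | NULL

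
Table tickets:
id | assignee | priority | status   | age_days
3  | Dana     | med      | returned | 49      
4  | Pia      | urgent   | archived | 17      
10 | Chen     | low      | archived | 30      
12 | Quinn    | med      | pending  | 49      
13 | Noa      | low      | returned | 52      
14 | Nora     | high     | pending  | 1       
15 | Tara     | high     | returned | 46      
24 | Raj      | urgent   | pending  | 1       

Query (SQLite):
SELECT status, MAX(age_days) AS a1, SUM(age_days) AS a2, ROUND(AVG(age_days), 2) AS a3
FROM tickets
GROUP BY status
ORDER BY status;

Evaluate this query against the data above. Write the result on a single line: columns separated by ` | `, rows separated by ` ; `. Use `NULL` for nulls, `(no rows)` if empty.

archived | 30 | 47 | 23.5 ; pending | 49 | 51 | 17 ; returned | 52 | 147 | 49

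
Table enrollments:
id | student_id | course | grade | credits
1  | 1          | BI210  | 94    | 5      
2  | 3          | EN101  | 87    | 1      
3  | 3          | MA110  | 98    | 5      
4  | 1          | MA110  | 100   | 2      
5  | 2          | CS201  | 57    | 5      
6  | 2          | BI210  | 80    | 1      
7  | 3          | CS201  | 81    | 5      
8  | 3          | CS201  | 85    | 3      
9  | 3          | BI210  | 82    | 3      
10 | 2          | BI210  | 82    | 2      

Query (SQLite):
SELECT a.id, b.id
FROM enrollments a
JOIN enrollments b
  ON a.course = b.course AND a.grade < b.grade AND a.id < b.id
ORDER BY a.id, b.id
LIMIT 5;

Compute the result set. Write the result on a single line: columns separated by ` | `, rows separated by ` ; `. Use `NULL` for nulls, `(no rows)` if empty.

3 | 4 ; 5 | 7 ; 5 | 8 ; 6 | 9 ; 6 | 10

Pairs (a,b) with same course, a.grade < b.grade, a.id < b.id.
course groups: BI210:{1,6,9,10} CS201:{5,7,8} EN101:{2} MA110:{3,4}
Ordered by (a.id, b.id); first 5.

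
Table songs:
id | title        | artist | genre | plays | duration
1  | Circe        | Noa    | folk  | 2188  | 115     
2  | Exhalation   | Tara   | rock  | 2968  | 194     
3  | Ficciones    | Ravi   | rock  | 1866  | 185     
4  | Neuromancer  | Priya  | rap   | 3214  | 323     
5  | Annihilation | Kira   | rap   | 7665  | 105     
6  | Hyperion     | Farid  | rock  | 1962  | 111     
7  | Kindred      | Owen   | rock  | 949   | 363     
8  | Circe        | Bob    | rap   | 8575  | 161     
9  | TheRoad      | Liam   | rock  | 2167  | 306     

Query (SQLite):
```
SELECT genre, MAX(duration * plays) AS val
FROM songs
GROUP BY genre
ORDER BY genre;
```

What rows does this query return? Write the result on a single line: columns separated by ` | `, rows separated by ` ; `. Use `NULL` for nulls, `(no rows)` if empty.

For each row compute duration * plays.
Group by genre; take MAX of the expression per group.
  folk: ids {1} → MAX(duration * plays)=251620
  rap: ids {4, 5, 8} → MAX(duration * plays)=1380575
  rock: ids {2, 3, 6, 7, 9} → MAX(duration * plays)=663102

folk | 251620 ; rap | 1380575 ; rock | 663102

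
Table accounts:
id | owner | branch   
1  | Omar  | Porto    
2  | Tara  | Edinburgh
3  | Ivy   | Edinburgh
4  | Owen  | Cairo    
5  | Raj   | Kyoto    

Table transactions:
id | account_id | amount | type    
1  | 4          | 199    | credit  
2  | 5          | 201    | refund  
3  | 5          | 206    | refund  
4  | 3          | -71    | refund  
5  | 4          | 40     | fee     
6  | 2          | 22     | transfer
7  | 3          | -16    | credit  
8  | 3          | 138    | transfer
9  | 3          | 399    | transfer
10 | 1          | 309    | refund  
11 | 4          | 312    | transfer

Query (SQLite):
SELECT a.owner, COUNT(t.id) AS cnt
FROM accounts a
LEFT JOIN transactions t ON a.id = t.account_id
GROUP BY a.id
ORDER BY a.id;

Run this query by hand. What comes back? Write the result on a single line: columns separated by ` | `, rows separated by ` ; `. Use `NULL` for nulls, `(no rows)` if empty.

LEFT JOIN keeps every accounts row; unmatched ones get NULL for transactions columns.
Group by accounts.id and compute COUNT(t.id). COUNT(col) of an all-NULL group is 0.
  1: ids {10} → COUNT(t.id)=1
  2: ids {6} → COUNT(t.id)=1
  3: ids {4, 7, 8, 9} → COUNT(t.id)=4
  4: ids {1, 5, 11} → COUNT(t.id)=3
  5: ids {2, 3} → COUNT(t.id)=2

Omar | 1 ; Tara | 1 ; Ivy | 4 ; Owen | 3 ; Raj | 2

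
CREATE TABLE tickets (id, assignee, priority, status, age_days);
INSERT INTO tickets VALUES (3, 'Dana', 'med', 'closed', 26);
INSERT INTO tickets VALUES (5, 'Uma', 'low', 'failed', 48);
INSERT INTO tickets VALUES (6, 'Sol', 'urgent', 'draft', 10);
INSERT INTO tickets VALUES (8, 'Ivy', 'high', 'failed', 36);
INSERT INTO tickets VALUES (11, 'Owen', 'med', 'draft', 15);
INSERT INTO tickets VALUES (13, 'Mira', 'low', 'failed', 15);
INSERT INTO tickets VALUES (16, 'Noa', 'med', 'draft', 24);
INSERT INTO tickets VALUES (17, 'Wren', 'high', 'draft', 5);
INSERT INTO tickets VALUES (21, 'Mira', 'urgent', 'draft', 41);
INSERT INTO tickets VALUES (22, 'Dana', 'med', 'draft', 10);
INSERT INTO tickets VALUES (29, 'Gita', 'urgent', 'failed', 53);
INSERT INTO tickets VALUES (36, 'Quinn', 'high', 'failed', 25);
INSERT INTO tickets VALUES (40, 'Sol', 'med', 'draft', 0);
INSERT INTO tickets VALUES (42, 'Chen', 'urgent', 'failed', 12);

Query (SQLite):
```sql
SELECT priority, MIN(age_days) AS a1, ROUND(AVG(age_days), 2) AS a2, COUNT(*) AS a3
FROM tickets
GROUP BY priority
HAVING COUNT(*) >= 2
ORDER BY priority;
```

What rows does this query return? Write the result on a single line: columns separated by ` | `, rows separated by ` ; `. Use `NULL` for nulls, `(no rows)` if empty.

Group tickets by priority.
Per group compute: MIN(age_days), ROUND(AVG(age_days), 2), COUNT(*).
HAVING: drop groups with fewer than 2 rows.
  high: ids {8, 17, 36} → MIN(age_days)=5, ROUND(AVG(age_days), 2)=22, COUNT(*)=3
  low: ids {5, 13} → MIN(age_days)=15, ROUND(AVG(age_days), 2)=31.5, COUNT(*)=2
  med: ids {3, 11, 16, 22, 40} → MIN(age_days)=0, ROUND(AVG(age_days), 2)=15, COUNT(*)=5
  urgent: ids {6, 21, 29, 42} → MIN(age_days)=10, ROUND(AVG(age_days), 2)=29, COUNT(*)=4

high | 5 | 22 | 3 ; low | 15 | 31.5 | 2 ; med | 0 | 15 | 5 ; urgent | 10 | 29 | 4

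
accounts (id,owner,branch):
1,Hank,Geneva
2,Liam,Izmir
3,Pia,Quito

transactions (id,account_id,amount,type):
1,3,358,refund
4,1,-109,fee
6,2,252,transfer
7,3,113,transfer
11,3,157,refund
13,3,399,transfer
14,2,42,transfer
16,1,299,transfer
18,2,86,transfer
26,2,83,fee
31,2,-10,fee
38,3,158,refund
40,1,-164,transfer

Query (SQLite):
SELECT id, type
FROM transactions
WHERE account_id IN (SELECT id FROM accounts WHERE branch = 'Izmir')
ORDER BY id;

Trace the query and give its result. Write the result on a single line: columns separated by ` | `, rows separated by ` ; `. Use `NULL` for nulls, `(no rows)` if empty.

Inner query: accounts.id where branch = 'Izmir'.
Outer: keep transactions rows whose account_id is in that set.
Inner query → {2}

6 | transfer ; 14 | transfer ; 18 | transfer ; 26 | fee ; 31 | fee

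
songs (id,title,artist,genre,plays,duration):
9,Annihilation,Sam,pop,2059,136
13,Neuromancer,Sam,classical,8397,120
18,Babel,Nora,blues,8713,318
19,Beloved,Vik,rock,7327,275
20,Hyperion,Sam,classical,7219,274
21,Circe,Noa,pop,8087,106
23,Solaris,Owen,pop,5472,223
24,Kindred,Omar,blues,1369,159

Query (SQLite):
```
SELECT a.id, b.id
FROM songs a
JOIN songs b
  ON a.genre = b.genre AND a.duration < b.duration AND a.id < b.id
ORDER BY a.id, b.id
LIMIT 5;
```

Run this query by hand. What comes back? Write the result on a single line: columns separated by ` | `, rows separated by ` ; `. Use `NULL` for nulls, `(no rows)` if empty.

9 | 23 ; 13 | 20 ; 21 | 23

Pairs (a,b) with same genre, a.duration < b.duration, a.id < b.id.
genre groups: blues:{18,24} classical:{13,20} pop:{9,21,23} rock:{19}
Ordered by (a.id, b.id); first 5.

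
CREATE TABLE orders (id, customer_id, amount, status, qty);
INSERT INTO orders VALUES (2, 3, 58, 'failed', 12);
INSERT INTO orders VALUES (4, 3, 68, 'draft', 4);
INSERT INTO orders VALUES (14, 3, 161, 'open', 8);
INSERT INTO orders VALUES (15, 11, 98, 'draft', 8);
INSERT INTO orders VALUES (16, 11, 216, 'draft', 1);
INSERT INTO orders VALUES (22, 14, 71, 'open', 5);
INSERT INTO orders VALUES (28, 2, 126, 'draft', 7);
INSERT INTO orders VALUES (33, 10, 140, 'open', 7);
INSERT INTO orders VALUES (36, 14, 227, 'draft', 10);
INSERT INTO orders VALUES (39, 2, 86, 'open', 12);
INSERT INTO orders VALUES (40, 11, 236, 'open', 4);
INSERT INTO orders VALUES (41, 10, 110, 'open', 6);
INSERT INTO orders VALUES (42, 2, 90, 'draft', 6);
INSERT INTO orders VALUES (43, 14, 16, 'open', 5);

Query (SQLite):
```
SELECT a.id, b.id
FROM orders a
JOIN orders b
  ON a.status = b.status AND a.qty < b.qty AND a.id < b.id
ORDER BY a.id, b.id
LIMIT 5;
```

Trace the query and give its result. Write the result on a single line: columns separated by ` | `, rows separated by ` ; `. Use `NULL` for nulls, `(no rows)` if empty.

4 | 15 ; 4 | 28 ; 4 | 36 ; 4 | 42 ; 14 | 39

Pairs (a,b) with same status, a.qty < b.qty, a.id < b.id.
status groups: draft:{4,15,16,28,36,42} failed:{2} open:{14,22,33,39,40,41,43}
Ordered by (a.id, b.id); first 5.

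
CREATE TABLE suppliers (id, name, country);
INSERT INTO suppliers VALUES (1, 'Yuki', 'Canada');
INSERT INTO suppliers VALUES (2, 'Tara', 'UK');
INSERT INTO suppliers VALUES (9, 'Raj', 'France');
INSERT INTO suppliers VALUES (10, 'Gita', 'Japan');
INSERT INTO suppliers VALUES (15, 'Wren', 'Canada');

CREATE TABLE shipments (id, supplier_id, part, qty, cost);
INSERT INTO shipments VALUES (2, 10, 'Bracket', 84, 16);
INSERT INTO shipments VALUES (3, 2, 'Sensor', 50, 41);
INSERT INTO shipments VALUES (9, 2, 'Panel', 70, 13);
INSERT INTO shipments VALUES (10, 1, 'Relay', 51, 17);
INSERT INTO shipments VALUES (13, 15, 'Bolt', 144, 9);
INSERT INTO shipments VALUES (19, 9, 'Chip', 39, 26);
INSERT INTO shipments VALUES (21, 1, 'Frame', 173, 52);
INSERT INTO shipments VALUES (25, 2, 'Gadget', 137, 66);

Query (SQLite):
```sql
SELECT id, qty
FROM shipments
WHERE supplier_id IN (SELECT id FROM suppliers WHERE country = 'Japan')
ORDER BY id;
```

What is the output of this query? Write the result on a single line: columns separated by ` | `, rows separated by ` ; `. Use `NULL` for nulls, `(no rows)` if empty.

2 | 84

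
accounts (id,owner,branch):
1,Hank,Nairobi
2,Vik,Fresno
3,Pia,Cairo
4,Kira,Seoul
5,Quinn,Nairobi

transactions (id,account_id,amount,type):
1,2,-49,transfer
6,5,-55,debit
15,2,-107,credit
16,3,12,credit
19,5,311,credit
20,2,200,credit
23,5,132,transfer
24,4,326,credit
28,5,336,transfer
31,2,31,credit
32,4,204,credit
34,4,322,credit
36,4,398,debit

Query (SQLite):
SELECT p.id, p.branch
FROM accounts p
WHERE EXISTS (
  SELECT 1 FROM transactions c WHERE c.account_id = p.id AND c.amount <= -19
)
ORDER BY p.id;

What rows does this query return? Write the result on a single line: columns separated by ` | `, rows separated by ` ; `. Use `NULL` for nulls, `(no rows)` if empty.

2 | Fresno ; 5 | Nairobi

For each accounts row, check whether any transactions with matching account_id has amount <= -19.
Keep rows where that is true.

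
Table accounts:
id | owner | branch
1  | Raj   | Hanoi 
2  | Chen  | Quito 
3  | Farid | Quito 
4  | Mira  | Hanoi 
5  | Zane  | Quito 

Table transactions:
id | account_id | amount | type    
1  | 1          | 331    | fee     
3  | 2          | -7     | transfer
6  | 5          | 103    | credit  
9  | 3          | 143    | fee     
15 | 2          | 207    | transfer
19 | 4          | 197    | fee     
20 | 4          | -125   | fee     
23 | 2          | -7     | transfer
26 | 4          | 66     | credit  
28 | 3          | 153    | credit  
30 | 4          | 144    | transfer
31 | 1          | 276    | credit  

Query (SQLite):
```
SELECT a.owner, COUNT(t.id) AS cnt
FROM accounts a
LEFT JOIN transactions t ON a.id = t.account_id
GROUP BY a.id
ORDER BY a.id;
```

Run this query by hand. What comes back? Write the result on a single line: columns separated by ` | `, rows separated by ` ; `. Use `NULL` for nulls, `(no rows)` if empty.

LEFT JOIN keeps every accounts row; unmatched ones get NULL for transactions columns.
Group by accounts.id and compute COUNT(t.id). COUNT(col) of an all-NULL group is 0.
  1: ids {1, 31} → COUNT(t.id)=2
  2: ids {3, 15, 23} → COUNT(t.id)=3
  3: ids {9, 28} → COUNT(t.id)=2
  4: ids {19, 20, 26, 30} → COUNT(t.id)=4
  5: ids {6} → COUNT(t.id)=1

Raj | 2 ; Chen | 3 ; Farid | 2 ; Mira | 4 ; Zane | 1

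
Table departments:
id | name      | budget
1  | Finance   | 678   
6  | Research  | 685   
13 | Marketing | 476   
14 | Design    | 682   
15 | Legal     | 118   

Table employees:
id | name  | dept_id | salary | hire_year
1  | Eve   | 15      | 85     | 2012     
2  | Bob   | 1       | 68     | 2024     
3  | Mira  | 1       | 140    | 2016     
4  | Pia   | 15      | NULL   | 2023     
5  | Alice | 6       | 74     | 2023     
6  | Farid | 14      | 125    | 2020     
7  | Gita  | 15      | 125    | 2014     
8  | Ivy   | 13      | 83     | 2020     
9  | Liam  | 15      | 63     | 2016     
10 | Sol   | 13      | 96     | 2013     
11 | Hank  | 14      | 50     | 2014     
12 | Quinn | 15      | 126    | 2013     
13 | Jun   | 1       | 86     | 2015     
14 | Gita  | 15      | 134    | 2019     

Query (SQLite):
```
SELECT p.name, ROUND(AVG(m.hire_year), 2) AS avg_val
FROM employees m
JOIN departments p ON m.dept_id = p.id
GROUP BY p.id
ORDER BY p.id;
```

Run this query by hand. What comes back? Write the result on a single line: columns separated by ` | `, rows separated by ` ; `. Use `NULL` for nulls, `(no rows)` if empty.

Join each employees row to its departments via dept_id.
Group joined rows by departments.id; compute ROUND(AVG(m.hire_year), 2) per group.
  1: ids {2, 3, 13} → ROUND(AVG(m.hire_year), 2)=2018.33
  6: ids {5} → ROUND(AVG(m.hire_year), 2)=2023
  13: ids {8, 10} → ROUND(AVG(m.hire_year), 2)=2016.5
  14: ids {6, 11} → ROUND(AVG(m.hire_year), 2)=2017
  15: ids {1, 4, 7, 9, 12, 14} → ROUND(AVG(m.hire_year), 2)=2016.17

Finance | 2018.33 ; Research | 2023 ; Marketing | 2016.5 ; Design | 2017 ; Legal | 2016.17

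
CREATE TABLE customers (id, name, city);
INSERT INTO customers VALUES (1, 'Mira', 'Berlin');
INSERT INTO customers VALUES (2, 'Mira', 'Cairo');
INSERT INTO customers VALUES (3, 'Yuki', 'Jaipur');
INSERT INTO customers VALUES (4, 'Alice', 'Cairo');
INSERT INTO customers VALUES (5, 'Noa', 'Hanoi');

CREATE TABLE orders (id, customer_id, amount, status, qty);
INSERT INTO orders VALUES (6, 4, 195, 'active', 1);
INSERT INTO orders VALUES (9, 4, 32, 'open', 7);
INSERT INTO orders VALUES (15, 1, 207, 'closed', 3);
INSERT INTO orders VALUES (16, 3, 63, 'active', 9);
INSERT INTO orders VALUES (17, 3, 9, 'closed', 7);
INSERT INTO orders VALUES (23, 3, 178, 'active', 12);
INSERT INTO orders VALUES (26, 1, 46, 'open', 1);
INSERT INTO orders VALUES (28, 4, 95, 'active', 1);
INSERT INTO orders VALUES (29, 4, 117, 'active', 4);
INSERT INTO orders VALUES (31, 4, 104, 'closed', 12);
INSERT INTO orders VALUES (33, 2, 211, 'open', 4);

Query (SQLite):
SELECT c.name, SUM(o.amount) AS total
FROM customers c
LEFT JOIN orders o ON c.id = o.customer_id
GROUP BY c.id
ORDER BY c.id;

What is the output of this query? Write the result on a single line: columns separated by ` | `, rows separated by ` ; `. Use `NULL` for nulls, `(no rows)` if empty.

Mira | 253 ; Mira | 211 ; Yuki | 250 ; Alice | 543 ; Noa | NULL

LEFT JOIN keeps every customers row; unmatched ones get NULL for orders columns.
Group by customers.id and compute SUM(o.amount). SUM over an all-NULL group is NULL.
  1: ids {15, 26} → SUM(o.amount)=253
  2: ids {33} → SUM(o.amount)=211
  3: ids {16, 17, 23} → SUM(o.amount)=250
  4: ids {6, 9, 28, 29, 31} → SUM(o.amount)=543
  5: ids {—} → SUM(o.amount)=NULL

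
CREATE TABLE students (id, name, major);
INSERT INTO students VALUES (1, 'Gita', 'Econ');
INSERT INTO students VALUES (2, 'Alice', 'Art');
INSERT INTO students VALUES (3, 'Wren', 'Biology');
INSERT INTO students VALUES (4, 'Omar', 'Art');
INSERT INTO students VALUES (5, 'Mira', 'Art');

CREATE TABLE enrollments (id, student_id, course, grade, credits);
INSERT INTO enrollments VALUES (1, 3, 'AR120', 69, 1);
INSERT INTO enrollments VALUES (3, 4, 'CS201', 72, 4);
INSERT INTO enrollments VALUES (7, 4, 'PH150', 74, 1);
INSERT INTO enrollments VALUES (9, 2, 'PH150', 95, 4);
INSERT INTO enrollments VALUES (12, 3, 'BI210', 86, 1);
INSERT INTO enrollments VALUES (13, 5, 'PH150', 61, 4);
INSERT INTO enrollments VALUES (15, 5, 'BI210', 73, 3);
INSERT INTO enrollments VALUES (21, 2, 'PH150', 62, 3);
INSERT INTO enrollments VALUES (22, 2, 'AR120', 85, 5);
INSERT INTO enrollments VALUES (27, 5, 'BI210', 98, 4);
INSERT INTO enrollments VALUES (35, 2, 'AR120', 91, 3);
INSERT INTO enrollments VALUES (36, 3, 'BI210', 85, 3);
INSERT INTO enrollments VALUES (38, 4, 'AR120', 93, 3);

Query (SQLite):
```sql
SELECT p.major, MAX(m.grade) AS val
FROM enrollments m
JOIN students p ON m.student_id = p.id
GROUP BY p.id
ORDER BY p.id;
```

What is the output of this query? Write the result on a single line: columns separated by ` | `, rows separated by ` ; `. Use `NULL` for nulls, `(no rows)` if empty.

Art | 95 ; Biology | 86 ; Art | 93 ; Art | 98

Join each enrollments row to its students via student_id.
Group joined rows by students.id; compute MAX(m.grade) per group.
  2: ids {9, 21, 22, 35} → MAX(m.grade)=95
  3: ids {1, 12, 36} → MAX(m.grade)=86
  4: ids {3, 7, 38} → MAX(m.grade)=93
  5: ids {13, 15, 27} → MAX(m.grade)=98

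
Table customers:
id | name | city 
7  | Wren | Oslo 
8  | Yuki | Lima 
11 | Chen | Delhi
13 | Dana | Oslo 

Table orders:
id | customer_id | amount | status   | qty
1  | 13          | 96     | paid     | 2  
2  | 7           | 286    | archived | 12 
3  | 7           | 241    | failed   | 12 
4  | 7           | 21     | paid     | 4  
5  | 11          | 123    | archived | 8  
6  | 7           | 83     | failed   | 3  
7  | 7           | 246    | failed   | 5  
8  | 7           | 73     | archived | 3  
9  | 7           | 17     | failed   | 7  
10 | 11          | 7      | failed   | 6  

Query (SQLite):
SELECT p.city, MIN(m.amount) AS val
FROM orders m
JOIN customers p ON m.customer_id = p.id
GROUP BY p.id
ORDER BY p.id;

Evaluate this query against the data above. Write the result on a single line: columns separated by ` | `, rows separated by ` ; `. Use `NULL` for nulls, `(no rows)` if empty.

Oslo | 17 ; Delhi | 7 ; Oslo | 96

Join each orders row to its customers via customer_id.
Group joined rows by customers.id; compute MIN(m.amount) per group.
  7: ids {2, 3, 4, 6, 7, 8, 9} → MIN(m.amount)=17
  11: ids {5, 10} → MIN(m.amount)=7
  13: ids {1} → MIN(m.amount)=96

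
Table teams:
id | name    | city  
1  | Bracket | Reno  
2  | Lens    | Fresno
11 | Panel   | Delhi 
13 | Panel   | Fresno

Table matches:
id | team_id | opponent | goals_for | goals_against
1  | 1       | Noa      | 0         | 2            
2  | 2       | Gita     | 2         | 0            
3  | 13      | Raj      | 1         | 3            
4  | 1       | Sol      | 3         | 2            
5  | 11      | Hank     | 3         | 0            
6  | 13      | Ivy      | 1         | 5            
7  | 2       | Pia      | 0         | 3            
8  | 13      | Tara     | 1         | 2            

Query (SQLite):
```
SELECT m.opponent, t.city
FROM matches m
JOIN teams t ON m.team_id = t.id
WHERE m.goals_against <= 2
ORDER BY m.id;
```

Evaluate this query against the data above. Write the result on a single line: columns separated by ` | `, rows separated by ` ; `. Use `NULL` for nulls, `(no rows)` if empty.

Each matches row matches the teams row where team_id = teams.id.
Then keep rows with m.goals_against <= 2.

Noa | Reno ; Gita | Fresno ; Sol | Reno ; Hank | Delhi ; Tara | Fresno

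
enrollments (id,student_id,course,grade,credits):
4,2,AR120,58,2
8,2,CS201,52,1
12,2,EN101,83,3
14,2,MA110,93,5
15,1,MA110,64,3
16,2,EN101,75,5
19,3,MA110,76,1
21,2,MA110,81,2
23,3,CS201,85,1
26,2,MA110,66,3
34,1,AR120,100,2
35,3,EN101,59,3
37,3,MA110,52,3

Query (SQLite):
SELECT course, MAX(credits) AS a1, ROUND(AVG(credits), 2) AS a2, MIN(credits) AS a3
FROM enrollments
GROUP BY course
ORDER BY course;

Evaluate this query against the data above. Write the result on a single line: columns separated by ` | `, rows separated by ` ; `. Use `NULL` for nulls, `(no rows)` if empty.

AR120 | 2 | 2 | 2 ; CS201 | 1 | 1 | 1 ; EN101 | 5 | 3.67 | 3 ; MA110 | 5 | 2.83 | 1

Group enrollments by course.
Per group compute: MAX(credits), ROUND(AVG(credits), 2), MIN(credits).
  AR120: ids {4, 34} → MAX(credits)=2, ROUND(AVG(credits), 2)=2, MIN(credits)=2
  CS201: ids {8, 23} → MAX(credits)=1, ROUND(AVG(credits), 2)=1, MIN(credits)=1
  EN101: ids {12, 16, 35} → MAX(credits)=5, ROUND(AVG(credits), 2)=3.67, MIN(credits)=3
  MA110: ids {14, 15, 19, 21, 26, 37} → MAX(credits)=5, ROUND(AVG(credits), 2)=2.83, MIN(credits)=1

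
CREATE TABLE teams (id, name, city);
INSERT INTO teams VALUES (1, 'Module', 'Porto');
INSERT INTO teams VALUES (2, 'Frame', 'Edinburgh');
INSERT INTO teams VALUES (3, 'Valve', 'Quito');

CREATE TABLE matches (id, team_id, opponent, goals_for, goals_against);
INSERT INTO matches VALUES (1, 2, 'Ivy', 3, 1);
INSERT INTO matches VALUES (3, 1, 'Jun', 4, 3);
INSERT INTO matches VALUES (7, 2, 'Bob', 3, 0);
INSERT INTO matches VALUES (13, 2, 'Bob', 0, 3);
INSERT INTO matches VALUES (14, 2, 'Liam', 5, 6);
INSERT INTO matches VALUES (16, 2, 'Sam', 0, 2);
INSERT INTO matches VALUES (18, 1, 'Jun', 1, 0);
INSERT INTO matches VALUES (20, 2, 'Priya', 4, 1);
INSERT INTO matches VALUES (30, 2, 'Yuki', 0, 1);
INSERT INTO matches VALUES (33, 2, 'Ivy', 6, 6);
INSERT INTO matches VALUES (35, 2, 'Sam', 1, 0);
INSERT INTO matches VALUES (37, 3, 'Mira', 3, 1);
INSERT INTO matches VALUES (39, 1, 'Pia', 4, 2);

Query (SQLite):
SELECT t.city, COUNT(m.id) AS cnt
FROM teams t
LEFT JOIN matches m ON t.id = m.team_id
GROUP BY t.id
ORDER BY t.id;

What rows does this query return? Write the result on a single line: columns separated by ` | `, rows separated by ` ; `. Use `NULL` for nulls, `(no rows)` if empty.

Porto | 3 ; Edinburgh | 9 ; Quito | 1

LEFT JOIN keeps every teams row; unmatched ones get NULL for matches columns.
Group by teams.id and compute COUNT(m.id). COUNT(col) of an all-NULL group is 0.
  1: ids {3, 18, 39} → COUNT(m.id)=3
  2: ids {1, 7, 13, 14, 16, 20, 30, 33, 35} → COUNT(m.id)=9
  3: ids {37} → COUNT(m.id)=1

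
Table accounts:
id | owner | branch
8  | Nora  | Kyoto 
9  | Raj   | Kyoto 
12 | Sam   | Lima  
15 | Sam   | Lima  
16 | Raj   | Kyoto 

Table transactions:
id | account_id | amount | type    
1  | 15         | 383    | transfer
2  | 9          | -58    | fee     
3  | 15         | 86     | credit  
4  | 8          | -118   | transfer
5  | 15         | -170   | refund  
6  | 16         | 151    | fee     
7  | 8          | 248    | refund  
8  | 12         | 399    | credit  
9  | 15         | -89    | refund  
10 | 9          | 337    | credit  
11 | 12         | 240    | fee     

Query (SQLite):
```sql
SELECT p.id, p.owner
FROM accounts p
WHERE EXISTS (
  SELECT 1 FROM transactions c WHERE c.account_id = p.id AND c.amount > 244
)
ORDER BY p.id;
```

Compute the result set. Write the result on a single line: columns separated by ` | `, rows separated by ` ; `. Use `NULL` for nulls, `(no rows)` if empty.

8 | Nora ; 9 | Raj ; 12 | Sam ; 15 | Sam

For each accounts row, check whether any transactions with matching account_id has amount > 244.
Keep rows where that is true.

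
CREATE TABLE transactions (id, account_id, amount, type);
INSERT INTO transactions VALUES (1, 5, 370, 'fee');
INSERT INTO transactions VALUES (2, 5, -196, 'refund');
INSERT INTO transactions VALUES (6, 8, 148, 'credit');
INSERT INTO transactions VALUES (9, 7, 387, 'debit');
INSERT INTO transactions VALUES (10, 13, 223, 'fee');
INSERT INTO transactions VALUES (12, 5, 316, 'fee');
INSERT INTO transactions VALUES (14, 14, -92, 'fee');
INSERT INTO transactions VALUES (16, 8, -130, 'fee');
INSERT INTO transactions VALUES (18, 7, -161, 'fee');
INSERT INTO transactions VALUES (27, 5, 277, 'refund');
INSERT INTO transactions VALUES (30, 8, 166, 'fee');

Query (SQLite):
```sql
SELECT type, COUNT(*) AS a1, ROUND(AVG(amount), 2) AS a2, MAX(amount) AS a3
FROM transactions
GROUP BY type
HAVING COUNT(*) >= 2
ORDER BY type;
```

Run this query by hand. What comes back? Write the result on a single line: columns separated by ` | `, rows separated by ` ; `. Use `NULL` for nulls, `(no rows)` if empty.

fee | 7 | 98.86 | 370 ; refund | 2 | 40.5 | 277

Group transactions by type.
Per group compute: COUNT(*), ROUND(AVG(amount), 2), MAX(amount).
HAVING: drop groups with fewer than 2 rows.
  credit: ids {6} → COUNT(*)=1, ROUND(AVG(amount), 2)=148, MAX(amount)=148
  debit: ids {9} → COUNT(*)=1, ROUND(AVG(amount), 2)=387, MAX(amount)=387
  fee: ids {1, 10, 12, 14, 16, 18, 30} → COUNT(*)=7, ROUND(AVG(amount), 2)=98.86, MAX(amount)=370
  refund: ids {2, 27} → COUNT(*)=2, ROUND(AVG(amount), 2)=40.5, MAX(amount)=277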